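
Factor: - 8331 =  - 3^1*2777^1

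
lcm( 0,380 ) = 0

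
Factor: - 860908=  - 2^2  *  137^1*1571^1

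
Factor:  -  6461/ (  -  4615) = 7/5 = 5^( - 1)*7^1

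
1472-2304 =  - 832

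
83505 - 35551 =47954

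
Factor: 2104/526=2^2 = 4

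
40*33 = 1320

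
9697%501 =178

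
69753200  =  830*84040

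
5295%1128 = 783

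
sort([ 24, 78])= [24,78 ]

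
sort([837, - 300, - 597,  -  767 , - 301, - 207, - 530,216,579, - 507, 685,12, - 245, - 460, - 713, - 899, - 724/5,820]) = [ -899, - 767,  -  713 , - 597, - 530, - 507, - 460, - 301, - 300, - 245, - 207 , - 724/5 , 12,216, 579, 685,820,837]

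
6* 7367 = 44202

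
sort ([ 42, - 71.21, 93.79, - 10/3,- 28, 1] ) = [ - 71.21,-28,  -  10/3, 1,  42, 93.79]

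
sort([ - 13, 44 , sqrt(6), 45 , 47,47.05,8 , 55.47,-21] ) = [ - 21, - 13, sqrt( 6), 8, 44,45, 47,47.05,55.47]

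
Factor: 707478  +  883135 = 43^1*71^1*521^1 = 1590613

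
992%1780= 992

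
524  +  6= 530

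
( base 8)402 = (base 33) 7r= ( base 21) C6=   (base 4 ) 10002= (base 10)258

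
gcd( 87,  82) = 1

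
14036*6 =84216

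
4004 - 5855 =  - 1851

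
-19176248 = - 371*51688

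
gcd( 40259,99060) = 127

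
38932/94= 414+8/47   =  414.17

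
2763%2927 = 2763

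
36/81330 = 6/13555 = 0.00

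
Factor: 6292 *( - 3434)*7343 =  - 158658203704 = - 2^3*7^1*11^2*13^1* 17^1*101^1*1049^1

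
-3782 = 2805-6587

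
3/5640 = 1/1880 = 0.00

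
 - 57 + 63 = 6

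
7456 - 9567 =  - 2111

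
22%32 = 22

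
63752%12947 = 11964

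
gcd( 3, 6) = 3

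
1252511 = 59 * 21229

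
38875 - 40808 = - 1933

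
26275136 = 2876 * 9136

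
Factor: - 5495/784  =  - 785/112 =- 2^( - 4)*5^1*7^( - 1)*157^1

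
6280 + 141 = 6421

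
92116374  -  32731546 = 59384828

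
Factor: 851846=2^1*19^1*29^1* 773^1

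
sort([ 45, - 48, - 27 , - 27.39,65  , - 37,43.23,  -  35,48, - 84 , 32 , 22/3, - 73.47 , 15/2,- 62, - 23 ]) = [-84, - 73.47 , - 62, - 48, - 37, - 35,-27.39,  -  27, - 23  ,  22/3, 15/2, 32,43.23, 45, 48, 65 ] 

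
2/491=2/491 = 0.00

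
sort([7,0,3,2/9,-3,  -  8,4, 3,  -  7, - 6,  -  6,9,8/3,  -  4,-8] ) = [-8 ,  -  8, - 7, - 6, - 6,-4 , - 3,0,2/9,8/3,3, 3 , 4,7,9] 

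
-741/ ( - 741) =1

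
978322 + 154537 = 1132859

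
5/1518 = 5/1518 = 0.00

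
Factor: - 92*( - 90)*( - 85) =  - 703800 = - 2^3*3^2*5^2 * 17^1 *23^1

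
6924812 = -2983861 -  - 9908673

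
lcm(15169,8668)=60676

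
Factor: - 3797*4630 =-2^1*5^1*463^1*3797^1 = -17580110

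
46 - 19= 27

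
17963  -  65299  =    -  47336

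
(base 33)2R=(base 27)3C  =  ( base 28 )39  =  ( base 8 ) 135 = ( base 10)93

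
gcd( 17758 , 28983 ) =1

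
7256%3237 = 782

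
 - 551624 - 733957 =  - 1285581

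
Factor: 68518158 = 2^1 *3^1* 11419693^1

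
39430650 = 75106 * 525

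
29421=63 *467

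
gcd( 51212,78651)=1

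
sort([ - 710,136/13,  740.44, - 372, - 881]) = [ - 881, - 710, - 372, 136/13, 740.44] 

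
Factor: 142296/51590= 924/335 =2^2*3^1*5^ (-1 )*7^1*11^1*67^( - 1)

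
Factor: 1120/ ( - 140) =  - 8 = - 2^3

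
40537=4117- - 36420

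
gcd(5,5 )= 5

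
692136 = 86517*8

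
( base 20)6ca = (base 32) 2iq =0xa5a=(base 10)2650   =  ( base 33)2ea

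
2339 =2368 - 29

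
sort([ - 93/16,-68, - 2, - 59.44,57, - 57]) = [ - 68, - 59.44, - 57,-93/16, - 2,57] 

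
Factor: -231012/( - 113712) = 837/412 =2^( - 2)* 3^3 * 31^1 * 103^( - 1)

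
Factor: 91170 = 2^1*3^2*5^1*1013^1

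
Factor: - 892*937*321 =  - 268293084 = -2^2 * 3^1*107^1*223^1 * 937^1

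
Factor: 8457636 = 2^2*3^1*11^1*17^1*3769^1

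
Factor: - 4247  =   - 31^1*137^1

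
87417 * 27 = 2360259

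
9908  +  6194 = 16102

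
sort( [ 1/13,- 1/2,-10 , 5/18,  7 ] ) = [ - 10, - 1/2,1/13,5/18, 7]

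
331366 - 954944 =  - 623578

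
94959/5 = 18991 + 4/5 = 18991.80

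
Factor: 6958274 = 2^1 * 41^1*84857^1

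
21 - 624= -603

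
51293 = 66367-15074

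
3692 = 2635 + 1057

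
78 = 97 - 19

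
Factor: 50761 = 23^1 * 2207^1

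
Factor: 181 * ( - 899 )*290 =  -2^1*5^1*29^2*31^1*181^1 = - 47188510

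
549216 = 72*7628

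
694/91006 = 347/45503 = 0.01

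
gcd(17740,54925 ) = 5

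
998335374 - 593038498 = 405296876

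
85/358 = 85/358=0.24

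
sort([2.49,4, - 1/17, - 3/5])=[ - 3/5, - 1/17,2.49,4 ]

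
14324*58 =830792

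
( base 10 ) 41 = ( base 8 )51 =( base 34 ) 17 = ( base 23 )1I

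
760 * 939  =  713640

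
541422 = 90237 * 6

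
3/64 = 3/64 = 0.05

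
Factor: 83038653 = 3^2 *41^1*225037^1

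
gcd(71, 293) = 1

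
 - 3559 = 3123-6682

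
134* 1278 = 171252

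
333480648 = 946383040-612902392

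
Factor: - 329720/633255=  - 2^3*3^(  -  1 )*7^( - 1)*37^ ( - 1)*163^( -1) * 8243^1 = -65944/126651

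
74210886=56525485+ 17685401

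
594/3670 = 297/1835 = 0.16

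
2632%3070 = 2632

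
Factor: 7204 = 2^2*1801^1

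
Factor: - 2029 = -2029^1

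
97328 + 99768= 197096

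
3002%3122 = 3002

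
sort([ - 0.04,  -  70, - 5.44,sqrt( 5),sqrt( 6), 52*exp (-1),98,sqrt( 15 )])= [  -  70, - 5.44, - 0.04,sqrt(5),sqrt(6 ),sqrt( 15), 52*exp(-1),98 ] 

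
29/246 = 29/246 = 0.12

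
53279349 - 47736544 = 5542805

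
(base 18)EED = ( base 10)4801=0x12C1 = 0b1001011000001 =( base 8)11301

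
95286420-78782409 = 16504011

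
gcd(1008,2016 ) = 1008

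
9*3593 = 32337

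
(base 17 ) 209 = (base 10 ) 587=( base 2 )1001001011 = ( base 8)1113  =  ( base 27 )lk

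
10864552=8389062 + 2475490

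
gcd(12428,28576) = 4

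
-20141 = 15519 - 35660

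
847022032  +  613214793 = 1460236825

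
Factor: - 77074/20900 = - 38537/10450= -  2^(-1)*5^( - 2 )*11^( - 1 )*19^( - 1)*89^1*433^1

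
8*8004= 64032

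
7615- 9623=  - 2008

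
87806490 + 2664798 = 90471288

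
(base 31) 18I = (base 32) 16B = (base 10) 1227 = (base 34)123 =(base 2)10011001011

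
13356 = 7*1908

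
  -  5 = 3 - 8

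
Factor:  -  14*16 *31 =- 6944 = - 2^5*7^1  *  31^1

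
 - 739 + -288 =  - 1027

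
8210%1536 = 530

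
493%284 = 209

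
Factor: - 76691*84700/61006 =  - 2^1*5^2 * 7^1*11^1*47^( - 1)*53^1 *59^( - 1 ) *1447^1 = -  295260350/2773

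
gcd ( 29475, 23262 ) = 3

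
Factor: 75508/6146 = 2^1*7^(-1)*43^1 = 86/7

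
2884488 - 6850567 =  -  3966079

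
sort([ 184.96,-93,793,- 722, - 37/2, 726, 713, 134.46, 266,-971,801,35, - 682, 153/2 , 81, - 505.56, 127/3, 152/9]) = [- 971,  -  722,-682, - 505.56,-93, - 37/2,152/9,35, 127/3, 153/2, 81, 134.46, 184.96,266,713, 726, 793, 801]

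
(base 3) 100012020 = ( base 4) 1220232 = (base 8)15056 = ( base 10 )6702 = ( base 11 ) 5043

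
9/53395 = 9/53395 = 0.00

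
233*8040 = 1873320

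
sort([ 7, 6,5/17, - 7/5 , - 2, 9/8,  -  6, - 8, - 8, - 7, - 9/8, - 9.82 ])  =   [ - 9.82,  -  8, - 8, - 7, - 6, - 2 ,  -  7/5, - 9/8, 5/17, 9/8,  6,  7] 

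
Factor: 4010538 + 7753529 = 7^2* 409^1* 587^1 = 11764067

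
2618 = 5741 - 3123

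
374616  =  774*484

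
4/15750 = 2/7875   =  0.00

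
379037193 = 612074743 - 233037550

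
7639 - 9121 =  - 1482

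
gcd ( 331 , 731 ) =1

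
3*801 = 2403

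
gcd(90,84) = 6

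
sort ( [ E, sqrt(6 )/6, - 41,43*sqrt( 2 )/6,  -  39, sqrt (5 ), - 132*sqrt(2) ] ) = [-132*sqrt( 2 ), - 41, - 39,sqrt( 6 )/6, sqrt(5),E, 43*sqrt( 2 )/6] 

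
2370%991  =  388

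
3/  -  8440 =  - 1+ 8437/8440= - 0.00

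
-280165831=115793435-395959266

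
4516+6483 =10999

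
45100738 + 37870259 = 82970997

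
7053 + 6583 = 13636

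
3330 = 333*10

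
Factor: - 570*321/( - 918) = 10165/51 = 3^( - 1)*5^1 * 17^( - 1)*19^1*107^1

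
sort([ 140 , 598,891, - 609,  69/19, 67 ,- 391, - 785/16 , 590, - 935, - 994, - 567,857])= [ -994, - 935,  -  609,- 567, - 391, - 785/16, 69/19 , 67 , 140,  590, 598, 857 , 891]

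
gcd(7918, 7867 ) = 1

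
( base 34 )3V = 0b10000101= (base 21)67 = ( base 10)133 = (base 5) 1013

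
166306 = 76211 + 90095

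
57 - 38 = 19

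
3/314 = 3/314 = 0.01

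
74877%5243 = 1475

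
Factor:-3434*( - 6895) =2^1 * 5^1*7^1*17^1 * 101^1*197^1 = 23677430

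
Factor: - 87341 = -167^1*523^1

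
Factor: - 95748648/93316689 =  - 2^3*3^( - 1)*17^ ( - 1 )*157^1*25411^1*609913^( - 1)=- 31916216/31105563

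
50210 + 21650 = 71860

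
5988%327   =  102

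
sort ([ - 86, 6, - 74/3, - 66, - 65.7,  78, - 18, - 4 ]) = [ - 86, - 66, -65.7,-74/3, - 18,-4, 6, 78]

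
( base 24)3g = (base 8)130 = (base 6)224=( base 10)88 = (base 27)37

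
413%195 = 23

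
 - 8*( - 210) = 1680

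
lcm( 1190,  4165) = 8330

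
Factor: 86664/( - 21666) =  - 4= - 2^2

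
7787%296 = 91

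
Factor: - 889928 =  - 2^3*13^1 * 43^1* 199^1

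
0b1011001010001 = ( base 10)5713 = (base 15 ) 1A5D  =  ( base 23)ai9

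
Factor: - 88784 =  - 2^4 * 31^1 * 179^1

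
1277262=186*6867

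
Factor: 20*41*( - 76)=-62320 = - 2^4*5^1*19^1*41^1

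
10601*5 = 53005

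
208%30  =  28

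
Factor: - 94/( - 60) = 47/30 = 2^(-1)*3^( - 1 )*5^( - 1) *47^1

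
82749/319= 259+128/319=259.40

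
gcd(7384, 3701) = 1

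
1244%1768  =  1244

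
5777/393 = 5777/393 = 14.70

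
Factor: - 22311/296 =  - 603/8 =- 2^(  -  3)*3^2*67^1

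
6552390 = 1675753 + 4876637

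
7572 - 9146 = -1574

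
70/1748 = 35/874 = 0.04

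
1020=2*510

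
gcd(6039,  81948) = 3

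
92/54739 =92/54739 = 0.00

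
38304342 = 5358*7149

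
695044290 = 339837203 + 355207087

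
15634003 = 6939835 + 8694168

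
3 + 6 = 9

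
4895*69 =337755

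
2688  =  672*4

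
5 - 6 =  - 1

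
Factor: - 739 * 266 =- 2^1*7^1*19^1* 739^1 = - 196574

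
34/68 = 1/2=0.50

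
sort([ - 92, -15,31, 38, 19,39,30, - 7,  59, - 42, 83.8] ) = [-92,  -  42, - 15 ,-7,  19,30,31,38, 39,59,  83.8 ]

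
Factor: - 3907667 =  - 3907667^1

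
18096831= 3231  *5601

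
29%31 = 29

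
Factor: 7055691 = 3^1*2351897^1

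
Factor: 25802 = 2^1*7^1*  19^1*97^1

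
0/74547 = 0 = 0.00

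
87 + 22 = 109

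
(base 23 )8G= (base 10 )200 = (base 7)404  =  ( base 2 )11001000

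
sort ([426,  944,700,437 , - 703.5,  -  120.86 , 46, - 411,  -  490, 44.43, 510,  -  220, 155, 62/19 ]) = [  -  703.5,-490, - 411, - 220,  -  120.86,  62/19, 44.43, 46,155, 426, 437, 510, 700, 944 ]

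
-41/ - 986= 41/986 = 0.04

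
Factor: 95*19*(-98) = -176890 = - 2^1*5^1*7^2*19^2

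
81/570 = 27/190 =0.14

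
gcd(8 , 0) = 8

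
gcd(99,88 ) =11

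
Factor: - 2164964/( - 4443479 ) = 2^2*41^1 * 43^1*307^1*761^(  -  1)*5839^ (-1 )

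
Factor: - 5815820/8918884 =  - 5^1 * 13^( - 1)*171517^( - 1 )*290791^1 = -  1453955/2229721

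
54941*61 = 3351401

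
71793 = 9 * 7977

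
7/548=7/548 = 0.01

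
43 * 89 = 3827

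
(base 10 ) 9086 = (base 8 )21576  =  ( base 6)110022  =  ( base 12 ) 5312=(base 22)IH0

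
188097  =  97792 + 90305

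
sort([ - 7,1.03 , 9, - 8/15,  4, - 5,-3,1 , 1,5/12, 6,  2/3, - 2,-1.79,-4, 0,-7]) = [ - 7, - 7,- 5, - 4, - 3, - 2 ,-1.79,-8/15, 0, 5/12, 2/3 , 1,1, 1.03, 4,6,9 ]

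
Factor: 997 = 997^1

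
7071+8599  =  15670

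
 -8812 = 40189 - 49001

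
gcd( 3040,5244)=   76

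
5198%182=102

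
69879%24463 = 20953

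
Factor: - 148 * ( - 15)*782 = 2^3*3^1*5^1*17^1*23^1*37^1= 1736040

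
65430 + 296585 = 362015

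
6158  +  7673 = 13831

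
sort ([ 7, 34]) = [7, 34]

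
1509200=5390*280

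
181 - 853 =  - 672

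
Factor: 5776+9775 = 15551^1 = 15551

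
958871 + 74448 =1033319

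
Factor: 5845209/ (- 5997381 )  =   - 1948403/1999127  =  -  13^ ( - 1 )*103^( - 1 )*367^1*  1493^(-1 )*5309^1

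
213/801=71/267 = 0.27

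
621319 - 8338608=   -7717289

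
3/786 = 1/262 =0.00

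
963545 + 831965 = 1795510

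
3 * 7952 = 23856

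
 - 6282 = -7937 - -1655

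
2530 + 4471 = 7001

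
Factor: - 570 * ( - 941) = 536370  =  2^1*3^1*5^1*19^1 * 941^1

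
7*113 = 791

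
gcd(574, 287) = 287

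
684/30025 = 684/30025 = 0.02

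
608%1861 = 608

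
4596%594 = 438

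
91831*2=183662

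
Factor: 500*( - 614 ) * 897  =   - 275379000= - 2^3* 3^1 *5^3*13^1*23^1  *307^1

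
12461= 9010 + 3451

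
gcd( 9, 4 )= 1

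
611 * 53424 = 32642064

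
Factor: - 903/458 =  - 2^( - 1)*3^1 * 7^1 * 43^1*229^ ( - 1 ) 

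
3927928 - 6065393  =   - 2137465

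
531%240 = 51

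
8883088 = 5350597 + 3532491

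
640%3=1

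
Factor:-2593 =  - 2593^1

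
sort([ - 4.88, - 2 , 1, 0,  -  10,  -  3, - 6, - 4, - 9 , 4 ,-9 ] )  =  [-10 ,-9,  -  9,  -  6,  -  4.88, - 4,  -  3,-2,  0,1 , 4] 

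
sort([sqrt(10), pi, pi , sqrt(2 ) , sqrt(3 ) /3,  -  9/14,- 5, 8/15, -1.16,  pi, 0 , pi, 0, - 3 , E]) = [-5, -3, - 1.16, - 9/14,0 , 0,  8/15,sqrt(3) /3,sqrt(2), E,pi, pi,pi, pi,sqrt(10) ]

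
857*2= 1714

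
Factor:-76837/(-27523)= 17^(-1)*1619^ ( - 1)*76837^1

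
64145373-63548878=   596495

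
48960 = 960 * 51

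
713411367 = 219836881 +493574486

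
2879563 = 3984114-1104551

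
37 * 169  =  6253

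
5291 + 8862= 14153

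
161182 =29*5558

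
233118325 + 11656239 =244774564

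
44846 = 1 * 44846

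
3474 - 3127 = 347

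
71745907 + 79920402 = 151666309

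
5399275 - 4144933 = 1254342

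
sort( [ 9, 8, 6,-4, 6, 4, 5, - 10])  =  [  -  10, - 4, 4 , 5, 6, 6, 8, 9]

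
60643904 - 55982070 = 4661834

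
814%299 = 216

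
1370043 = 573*2391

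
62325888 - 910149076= - 847823188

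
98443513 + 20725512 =119169025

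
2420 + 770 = 3190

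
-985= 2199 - 3184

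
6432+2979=9411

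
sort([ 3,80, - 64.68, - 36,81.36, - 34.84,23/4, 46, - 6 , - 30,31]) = [ - 64.68, - 36 , - 34.84, - 30, - 6, 3,23/4,  31,46,80, 81.36 ]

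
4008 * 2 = 8016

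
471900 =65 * 7260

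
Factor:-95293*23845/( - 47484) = 2^( - 2 )*3^( - 2)*5^1*11^1*19^1*251^1* 1319^ (-1 )*8663^1 = 2272261585/47484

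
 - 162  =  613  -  775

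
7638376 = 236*32366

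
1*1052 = 1052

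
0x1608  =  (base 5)140030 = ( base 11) 4268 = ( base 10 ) 5640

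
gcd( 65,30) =5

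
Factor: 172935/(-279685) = -81/131 = - 3^4 * 131^(- 1)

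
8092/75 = 8092/75 = 107.89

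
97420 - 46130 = 51290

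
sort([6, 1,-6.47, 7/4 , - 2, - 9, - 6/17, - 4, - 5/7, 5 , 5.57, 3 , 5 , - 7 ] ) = [ - 9, - 7, - 6.47, -4, - 2, - 5/7,-6/17 , 1,7/4,3, 5, 5,5.57, 6] 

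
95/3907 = 95/3907 = 0.02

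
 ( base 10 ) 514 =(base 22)118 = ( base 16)202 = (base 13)307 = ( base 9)631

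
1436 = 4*359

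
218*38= 8284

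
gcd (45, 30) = 15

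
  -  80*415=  - 33200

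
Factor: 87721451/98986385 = 5^( - 1) * 853^(  -  1) * 1009^1*23209^( - 1)*86939^1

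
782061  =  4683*167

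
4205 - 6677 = -2472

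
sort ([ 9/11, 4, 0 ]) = [0, 9/11,4 ]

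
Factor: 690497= 823^1  *839^1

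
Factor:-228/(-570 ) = 2/5=2^1*5^(- 1)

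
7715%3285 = 1145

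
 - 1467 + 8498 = 7031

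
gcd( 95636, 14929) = 1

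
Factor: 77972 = 2^2*101^1*193^1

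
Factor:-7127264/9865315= - 2^5* 5^(-1)  *71^1*997^(-1)*1979^( - 1) *3137^1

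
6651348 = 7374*902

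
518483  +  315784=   834267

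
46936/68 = 11734/17 = 690.24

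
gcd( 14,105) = 7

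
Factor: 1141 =7^1*163^1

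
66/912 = 11/152 =0.07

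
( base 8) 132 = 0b1011010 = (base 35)2k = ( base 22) 42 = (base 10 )90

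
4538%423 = 308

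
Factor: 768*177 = 2^8*3^2*59^1  =  135936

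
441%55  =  1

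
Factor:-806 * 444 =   -  2^3* 3^1*13^1* 31^1*37^1 = - 357864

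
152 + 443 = 595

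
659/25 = 659/25=26.36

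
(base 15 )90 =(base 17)7g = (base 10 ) 135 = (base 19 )72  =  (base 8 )207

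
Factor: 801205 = 5^1 * 23^1 *6967^1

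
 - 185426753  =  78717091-264143844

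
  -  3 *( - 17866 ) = 53598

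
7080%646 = 620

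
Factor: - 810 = -2^1* 3^4 * 5^1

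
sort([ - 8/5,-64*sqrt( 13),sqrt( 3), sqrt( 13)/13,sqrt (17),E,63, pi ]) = [  -  64*sqrt( 13 ),-8/5, sqrt( 13 ) /13, sqrt( 3),  E , pi,sqrt(17), 63] 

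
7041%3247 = 547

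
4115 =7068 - 2953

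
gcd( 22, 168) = 2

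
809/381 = 809/381 = 2.12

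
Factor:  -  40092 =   -  2^2*3^1*13^1 * 257^1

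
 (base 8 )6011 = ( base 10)3081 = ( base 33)2RC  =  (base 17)ab4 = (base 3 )11020010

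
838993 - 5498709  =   - 4659716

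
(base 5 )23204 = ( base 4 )122033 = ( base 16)68F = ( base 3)2022012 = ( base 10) 1679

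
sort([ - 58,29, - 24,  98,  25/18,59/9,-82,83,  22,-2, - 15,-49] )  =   [ - 82 ,-58, - 49, - 24,-15, - 2,25/18,59/9,22 , 29,83,98]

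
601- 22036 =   -  21435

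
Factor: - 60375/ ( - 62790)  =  2^ ( - 1 )*5^2*13^( - 1 )= 25/26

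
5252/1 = 5252 = 5252.00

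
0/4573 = 0 = 0.00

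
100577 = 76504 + 24073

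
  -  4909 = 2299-7208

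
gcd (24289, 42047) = 1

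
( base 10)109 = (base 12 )91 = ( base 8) 155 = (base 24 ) 4D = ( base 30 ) 3J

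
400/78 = 200/39 = 5.13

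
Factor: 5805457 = 7^1* 71^1 * 11681^1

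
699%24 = 3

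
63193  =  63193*1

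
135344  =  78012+57332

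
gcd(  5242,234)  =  2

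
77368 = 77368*1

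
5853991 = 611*9581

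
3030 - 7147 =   -  4117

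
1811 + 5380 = 7191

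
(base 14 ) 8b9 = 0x6C3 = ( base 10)1731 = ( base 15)7a6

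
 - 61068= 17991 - 79059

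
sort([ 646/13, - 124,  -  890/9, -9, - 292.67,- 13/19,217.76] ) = [ - 292.67, - 124, - 890/9, - 9, - 13/19,646/13, 217.76] 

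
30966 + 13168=44134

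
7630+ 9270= 16900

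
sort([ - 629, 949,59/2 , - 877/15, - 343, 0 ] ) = [ - 629, - 343, - 877/15, 0,59/2,949 ]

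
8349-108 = 8241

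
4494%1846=802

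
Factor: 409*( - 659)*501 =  - 135035031 = - 3^1*167^1 *409^1*659^1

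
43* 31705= 1363315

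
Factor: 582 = 2^1* 3^1*97^1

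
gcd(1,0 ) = 1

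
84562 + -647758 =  - 563196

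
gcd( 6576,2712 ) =24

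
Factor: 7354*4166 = 30636764 = 2^2*2083^1*3677^1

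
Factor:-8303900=-2^2*5^2*11^1*7549^1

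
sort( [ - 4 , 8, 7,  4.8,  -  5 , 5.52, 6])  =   [ - 5, - 4,4.8,5.52, 6 , 7, 8]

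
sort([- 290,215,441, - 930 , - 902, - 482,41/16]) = [  -  930, - 902, - 482, - 290, 41/16, 215,  441] 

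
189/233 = 189/233 = 0.81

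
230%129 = 101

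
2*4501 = 9002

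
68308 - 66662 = 1646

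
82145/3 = 82145/3 = 27381.67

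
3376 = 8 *422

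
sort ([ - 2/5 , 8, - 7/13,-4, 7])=[ - 4, - 7/13,-2/5 , 7,8]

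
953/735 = 953/735 = 1.30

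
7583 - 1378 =6205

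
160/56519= 160/56519 = 0.00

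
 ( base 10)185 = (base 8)271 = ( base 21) 8H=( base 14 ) d3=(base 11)159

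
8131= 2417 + 5714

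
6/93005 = 6/93005 = 0.00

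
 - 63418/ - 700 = 31709/350 = 90.60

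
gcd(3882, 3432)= 6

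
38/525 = 38/525 =0.07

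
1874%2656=1874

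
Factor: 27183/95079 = 13^1*17^1*773^( - 1 ) = 221/773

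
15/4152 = 5/1384 =0.00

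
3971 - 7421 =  - 3450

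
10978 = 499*22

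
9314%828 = 206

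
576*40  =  23040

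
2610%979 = 652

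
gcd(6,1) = 1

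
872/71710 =436/35855 = 0.01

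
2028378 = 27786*73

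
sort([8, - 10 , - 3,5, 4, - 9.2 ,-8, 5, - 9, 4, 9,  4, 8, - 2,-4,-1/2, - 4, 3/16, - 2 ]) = [ - 10, - 9.2, - 9, - 8,-4,  -  4, - 3, - 2, - 2, - 1/2, 3/16,4, 4, 4,5, 5, 8, 8 , 9 ]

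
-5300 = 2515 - 7815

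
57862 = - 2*( - 28931) 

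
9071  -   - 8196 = 17267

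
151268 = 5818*26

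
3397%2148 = 1249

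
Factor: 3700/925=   2^2  =  4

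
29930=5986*5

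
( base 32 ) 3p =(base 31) 3S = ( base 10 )121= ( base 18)6D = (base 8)171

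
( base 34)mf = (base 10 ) 763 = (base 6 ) 3311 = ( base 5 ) 11023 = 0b1011111011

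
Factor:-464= -2^4*29^1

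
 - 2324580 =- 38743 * 60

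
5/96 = 5/96 =0.05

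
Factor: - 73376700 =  - 2^2 * 3^1*5^2*244589^1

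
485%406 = 79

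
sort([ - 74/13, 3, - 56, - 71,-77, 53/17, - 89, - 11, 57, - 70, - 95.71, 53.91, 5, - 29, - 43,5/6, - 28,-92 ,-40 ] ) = [ - 95.71, - 92,-89, - 77, - 71, - 70  , - 56, -43, - 40,-29,- 28, - 11, - 74/13,  5/6,3, 53/17, 5, 53.91, 57 ]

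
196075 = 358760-162685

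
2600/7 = 2600/7 = 371.43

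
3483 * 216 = 752328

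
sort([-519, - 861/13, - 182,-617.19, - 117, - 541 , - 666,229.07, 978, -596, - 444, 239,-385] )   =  [  -  666, - 617.19, - 596,- 541, - 519, - 444, - 385,- 182,  -  117, - 861/13,229.07  ,  239, 978]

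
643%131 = 119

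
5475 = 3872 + 1603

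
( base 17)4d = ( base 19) 45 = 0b1010001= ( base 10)81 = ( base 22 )3F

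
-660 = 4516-5176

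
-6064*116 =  - 703424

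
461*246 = 113406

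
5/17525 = 1/3505   =  0.00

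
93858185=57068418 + 36789767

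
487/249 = 1 + 238/249 = 1.96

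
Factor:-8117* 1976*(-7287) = 116877592104=2^3*3^1 * 7^1 * 13^1*19^1*347^1*8117^1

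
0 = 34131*0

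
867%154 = 97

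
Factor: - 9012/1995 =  - 3004/665 = - 2^2*5^( - 1)*7^( - 1) * 19^( - 1)*751^1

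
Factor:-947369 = - 947369^1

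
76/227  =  76/227 = 0.33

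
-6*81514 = -489084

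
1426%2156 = 1426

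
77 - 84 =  - 7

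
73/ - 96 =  - 1 + 23/96  =  - 0.76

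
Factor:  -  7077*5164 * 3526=-2^3*3^1*7^1*41^1*43^1*337^1 *1291^1 = - 128859884328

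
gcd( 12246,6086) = 2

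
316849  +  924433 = 1241282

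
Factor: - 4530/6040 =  - 2^( - 2 )*3^1 = -3/4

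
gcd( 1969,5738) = 1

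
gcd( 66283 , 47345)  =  9469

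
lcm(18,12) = 36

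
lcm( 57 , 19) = 57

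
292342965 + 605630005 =897972970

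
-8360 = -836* 10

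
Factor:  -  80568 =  - 2^3*3^3*373^1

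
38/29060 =19/14530= 0.00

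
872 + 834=1706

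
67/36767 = 67/36767= 0.00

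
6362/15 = 424  +  2/15 = 424.13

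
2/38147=2/38147= 0.00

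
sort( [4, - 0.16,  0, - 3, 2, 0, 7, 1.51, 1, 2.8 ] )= [-3 , - 0.16, 0,0, 1,1.51, 2, 2.8, 4, 7 ]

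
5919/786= 7+139/262 = 7.53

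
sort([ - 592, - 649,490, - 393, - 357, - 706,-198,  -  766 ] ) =[ - 766,-706, - 649,-592,-393, - 357,-198, 490]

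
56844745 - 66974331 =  - 10129586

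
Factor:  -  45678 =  - 2^1*3^1*23^1*331^1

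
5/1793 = 5/1793 = 0.00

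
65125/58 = 1122  +  49/58 = 1122.84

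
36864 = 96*384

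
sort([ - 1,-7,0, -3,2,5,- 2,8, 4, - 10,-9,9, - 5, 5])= [-10, - 9,-7,-5,-3, - 2, - 1,0,2,4, 5,5, 8,9 ] 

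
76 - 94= - 18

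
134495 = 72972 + 61523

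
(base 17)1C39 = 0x20F9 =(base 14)310d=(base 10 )8441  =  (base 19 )1475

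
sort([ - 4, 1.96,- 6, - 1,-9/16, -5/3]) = [- 6 , - 4,- 5/3, - 1, -9/16, 1.96 ]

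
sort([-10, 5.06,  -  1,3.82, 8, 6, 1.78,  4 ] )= [ - 10, - 1,1.78,3.82 , 4, 5.06, 6,8] 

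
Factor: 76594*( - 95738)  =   - 2^2*7^1 *5471^1*47869^1 = - 7332956372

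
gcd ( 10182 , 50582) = 2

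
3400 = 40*85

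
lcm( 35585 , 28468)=142340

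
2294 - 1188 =1106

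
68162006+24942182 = 93104188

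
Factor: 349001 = 263^1*1327^1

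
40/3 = 13 + 1/3 =13.33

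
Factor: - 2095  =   - 5^1*419^1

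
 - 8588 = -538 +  - 8050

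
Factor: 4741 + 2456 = 7197 = 3^1 * 2399^1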